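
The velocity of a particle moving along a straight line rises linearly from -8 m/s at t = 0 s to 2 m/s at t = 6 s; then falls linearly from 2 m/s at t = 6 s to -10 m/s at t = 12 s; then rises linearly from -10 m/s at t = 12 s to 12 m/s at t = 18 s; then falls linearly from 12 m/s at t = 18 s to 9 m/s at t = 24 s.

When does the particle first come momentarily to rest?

v changes sign on 0–6 s (from -8 to 2); the graph is linear there, so v = 0 at t = 0 + (8)·(6 − 0)/(2 − -8) = 4.8 s.

t = 4.8 s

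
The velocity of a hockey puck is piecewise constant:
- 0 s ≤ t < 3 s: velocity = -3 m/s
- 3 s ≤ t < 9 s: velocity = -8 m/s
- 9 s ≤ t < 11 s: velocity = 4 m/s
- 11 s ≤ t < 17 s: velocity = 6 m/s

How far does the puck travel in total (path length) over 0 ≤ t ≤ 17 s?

Total distance travelled is ∫|v| dt — sum the magnitudes of each area piece.
0–3 s: |-3| × 3 = 9 m
3–9 s: |-8| × 6 = 48 m
9–11 s: |4| × 2 = 8 m
11–17 s: |6| × 6 = 36 m
Total distance = 101 m

101 m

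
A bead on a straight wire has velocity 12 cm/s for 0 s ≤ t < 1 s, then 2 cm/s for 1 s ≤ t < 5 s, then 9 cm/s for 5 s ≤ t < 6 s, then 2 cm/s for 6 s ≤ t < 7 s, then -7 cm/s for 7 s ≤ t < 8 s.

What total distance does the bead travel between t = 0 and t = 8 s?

38 cm

Distance (not displacement) is the total path length: add the absolute areas under v-t.
0–1 s: |12| × 1 = 12 cm
1–5 s: |2| × 4 = 8 cm
5–6 s: |9| × 1 = 9 cm
6–7 s: |2| × 1 = 2 cm
7–8 s: |-7| × 1 = 7 cm
Total distance = 38 cm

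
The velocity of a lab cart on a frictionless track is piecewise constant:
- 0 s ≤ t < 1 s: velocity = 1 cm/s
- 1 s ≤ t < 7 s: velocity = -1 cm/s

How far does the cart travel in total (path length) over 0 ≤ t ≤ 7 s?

7 cm

Distance (not displacement) is the total path length: add the absolute areas under v-t.
0–1 s: |1| × 1 = 1 cm
1–7 s: |-1| × 6 = 6 cm
Total distance = 7 cm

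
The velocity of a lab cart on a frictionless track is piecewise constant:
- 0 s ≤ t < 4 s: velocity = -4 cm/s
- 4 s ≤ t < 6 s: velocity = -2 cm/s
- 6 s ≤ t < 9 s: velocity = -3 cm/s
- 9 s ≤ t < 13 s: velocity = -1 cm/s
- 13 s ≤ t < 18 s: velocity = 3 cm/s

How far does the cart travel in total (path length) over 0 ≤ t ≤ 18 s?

48 cm

Total distance travelled is ∫|v| dt — sum the magnitudes of each area piece.
0–4 s: |-4| × 4 = 16 cm
4–6 s: |-2| × 2 = 4 cm
6–9 s: |-3| × 3 = 9 cm
9–13 s: |-1| × 4 = 4 cm
13–18 s: |3| × 5 = 15 cm
Total distance = 48 cm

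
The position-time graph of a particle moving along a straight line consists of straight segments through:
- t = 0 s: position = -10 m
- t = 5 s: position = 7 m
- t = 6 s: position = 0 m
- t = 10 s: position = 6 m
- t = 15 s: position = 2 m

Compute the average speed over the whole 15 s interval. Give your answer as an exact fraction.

Average speed = (total path length)/(elapsed time); on a piecewise-linear x-t graph the path length is Σ|Δx|.
0–5 s: |Δx| = |7 − -10| = 17 m
5–6 s: |Δx| = |0 − 7| = 7 m
6–10 s: |Δx| = |6 − 0| = 6 m
10–15 s: |Δx| = |2 − 6| = 4 m
Total path = 34 m; average speed = 34/15 = 34/15 m/s.

34/15 m/s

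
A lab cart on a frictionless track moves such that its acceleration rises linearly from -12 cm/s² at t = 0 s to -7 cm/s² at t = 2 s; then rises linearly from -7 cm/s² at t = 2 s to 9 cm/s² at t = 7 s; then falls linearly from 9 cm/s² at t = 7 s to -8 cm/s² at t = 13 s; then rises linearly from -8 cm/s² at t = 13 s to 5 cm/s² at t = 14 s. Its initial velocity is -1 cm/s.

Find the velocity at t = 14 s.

Δv equals the area under the a-t graph; then v = v₀ + Δv.
0–2 s: ½(-12 + -7)(2) = -19 cm/s
2–7 s: ½(-7 + 9)(5) = 5 cm/s
7–13 s: ½(9 + -8)(6) = 3 cm/s
13–14 s: ½(-8 + 5)(1) = -1.5 cm/s
Δv = -12.5 cm/s, so v(14) = -1 + (-12.5) = -13.5 cm/s.

-13.5 cm/s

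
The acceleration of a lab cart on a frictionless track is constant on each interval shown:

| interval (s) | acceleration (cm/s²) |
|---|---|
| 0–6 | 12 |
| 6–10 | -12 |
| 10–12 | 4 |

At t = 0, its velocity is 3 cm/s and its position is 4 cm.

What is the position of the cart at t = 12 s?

On each constant-a segment, Δv = aΔt and Δx = v₀Δt + ½aΔt²; chain segment to segment.
0–6 s: v starts 3 cm/s; Δx = 3·6 + ½·12·6² = 234 cm; v ends 75 cm/s.
6–10 s: v starts 75 cm/s; Δx = 75·4 + ½·-12·4² = 204 cm; v ends 27 cm/s.
10–12 s: v starts 27 cm/s; Δx = 27·2 + ½·4·2² = 62 cm; v ends 35 cm/s.
x(12) = 4 + Σ Δx = 504 cm.

504 cm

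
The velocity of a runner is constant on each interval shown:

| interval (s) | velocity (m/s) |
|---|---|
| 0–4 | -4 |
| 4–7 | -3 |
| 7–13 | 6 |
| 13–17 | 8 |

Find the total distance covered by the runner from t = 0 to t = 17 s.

93 m

Total distance travelled is ∫|v| dt — sum the magnitudes of each area piece.
0–4 s: |-4| × 4 = 16 m
4–7 s: |-3| × 3 = 9 m
7–13 s: |6| × 6 = 36 m
13–17 s: |8| × 4 = 32 m
Total distance = 93 m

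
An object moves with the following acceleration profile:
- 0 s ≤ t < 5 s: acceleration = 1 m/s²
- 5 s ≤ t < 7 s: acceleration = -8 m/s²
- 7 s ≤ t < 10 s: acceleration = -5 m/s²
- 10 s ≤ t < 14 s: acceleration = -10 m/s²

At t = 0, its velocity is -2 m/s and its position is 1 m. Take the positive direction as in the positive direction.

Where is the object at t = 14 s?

-260 m

On each constant-a segment, Δv = aΔt and Δx = v₀Δt + ½aΔt²; chain segment to segment.
0–5 s: v starts -2 m/s; Δx = -2·5 + ½·1·5² = 2.5 m; v ends 3 m/s.
5–7 s: v starts 3 m/s; Δx = 3·2 + ½·-8·2² = -10 m; v ends -13 m/s.
7–10 s: v starts -13 m/s; Δx = -13·3 + ½·-5·3² = -61.5 m; v ends -28 m/s.
10–14 s: v starts -28 m/s; Δx = -28·4 + ½·-10·4² = -192 m; v ends -68 m/s.
x(14) = 1 + Σ Δx = -260 m.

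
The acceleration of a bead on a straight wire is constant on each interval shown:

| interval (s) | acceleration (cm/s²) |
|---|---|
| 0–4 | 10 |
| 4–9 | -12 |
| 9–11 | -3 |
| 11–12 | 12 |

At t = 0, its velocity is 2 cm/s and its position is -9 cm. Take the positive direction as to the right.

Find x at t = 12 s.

79 cm

On each constant-a segment, Δv = aΔt and Δx = v₀Δt + ½aΔt²; chain segment to segment.
0–4 s: v starts 2 cm/s; Δx = 2·4 + ½·10·4² = 88 cm; v ends 42 cm/s.
4–9 s: v starts 42 cm/s; Δx = 42·5 + ½·-12·5² = 60 cm; v ends -18 cm/s.
9–11 s: v starts -18 cm/s; Δx = -18·2 + ½·-3·2² = -42 cm; v ends -24 cm/s.
11–12 s: v starts -24 cm/s; Δx = -24·1 + ½·12·1² = -18 cm; v ends -12 cm/s.
x(12) = -9 + Σ Δx = 79 cm.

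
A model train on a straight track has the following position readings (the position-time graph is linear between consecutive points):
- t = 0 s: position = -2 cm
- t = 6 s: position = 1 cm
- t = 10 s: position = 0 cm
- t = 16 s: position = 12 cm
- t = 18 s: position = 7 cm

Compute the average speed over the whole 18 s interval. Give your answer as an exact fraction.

7/6 cm/s

Average speed = (total path length)/(elapsed time); on a piecewise-linear x-t graph the path length is Σ|Δx|.
0–6 s: |Δx| = |1 − -2| = 3 cm
6–10 s: |Δx| = |0 − 1| = 1 cm
10–16 s: |Δx| = |12 − 0| = 12 cm
16–18 s: |Δx| = |7 − 12| = 5 cm
Total path = 21 cm; average speed = 21/18 = 7/6 cm/s.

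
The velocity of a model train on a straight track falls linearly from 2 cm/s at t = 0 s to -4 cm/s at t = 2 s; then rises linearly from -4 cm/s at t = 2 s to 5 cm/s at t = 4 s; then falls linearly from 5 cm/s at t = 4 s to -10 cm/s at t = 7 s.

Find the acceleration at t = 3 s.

Acceleration is the slope of the v-t graph on 2–4 s: (5 − -4)/(4 − 2) = 4.5 cm/s².

4.5 cm/s²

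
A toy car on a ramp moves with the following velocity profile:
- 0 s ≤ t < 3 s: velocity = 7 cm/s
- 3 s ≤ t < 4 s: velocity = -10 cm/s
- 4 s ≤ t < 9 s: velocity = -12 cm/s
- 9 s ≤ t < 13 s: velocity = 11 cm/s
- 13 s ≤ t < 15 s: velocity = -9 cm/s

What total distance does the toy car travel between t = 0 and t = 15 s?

153 cm

Distance (not displacement) is the total path length: add the absolute areas under v-t.
0–3 s: |7| × 3 = 21 cm
3–4 s: |-10| × 1 = 10 cm
4–9 s: |-12| × 5 = 60 cm
9–13 s: |11| × 4 = 44 cm
13–15 s: |-9| × 2 = 18 cm
Total distance = 153 cm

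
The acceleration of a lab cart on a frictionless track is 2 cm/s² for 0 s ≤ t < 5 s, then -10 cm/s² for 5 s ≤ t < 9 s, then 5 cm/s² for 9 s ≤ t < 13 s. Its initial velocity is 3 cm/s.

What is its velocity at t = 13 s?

-7 cm/s

Δv equals the area under the a-t graph; then v = v₀ + Δv.
0–5 s: 2 × 5 = 10 cm/s
5–9 s: -10 × 4 = -40 cm/s
9–13 s: 5 × 4 = 20 cm/s
Δv = -10 cm/s, so v(13) = 3 + (-10) = -7 cm/s.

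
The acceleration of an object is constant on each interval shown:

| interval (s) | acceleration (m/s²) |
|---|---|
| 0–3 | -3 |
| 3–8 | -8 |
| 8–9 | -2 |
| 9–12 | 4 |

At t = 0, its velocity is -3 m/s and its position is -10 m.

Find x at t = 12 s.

On each constant-a segment, Δv = aΔt and Δx = v₀Δt + ½aΔt²; chain segment to segment.
0–3 s: v starts -3 m/s; Δx = -3·3 + ½·-3·3² = -22.5 m; v ends -12 m/s.
3–8 s: v starts -12 m/s; Δx = -12·5 + ½·-8·5² = -160 m; v ends -52 m/s.
8–9 s: v starts -52 m/s; Δx = -52·1 + ½·-2·1² = -53 m; v ends -54 m/s.
9–12 s: v starts -54 m/s; Δx = -54·3 + ½·4·3² = -144 m; v ends -42 m/s.
x(12) = -10 + Σ Δx = -389.5 m.

-389.5 m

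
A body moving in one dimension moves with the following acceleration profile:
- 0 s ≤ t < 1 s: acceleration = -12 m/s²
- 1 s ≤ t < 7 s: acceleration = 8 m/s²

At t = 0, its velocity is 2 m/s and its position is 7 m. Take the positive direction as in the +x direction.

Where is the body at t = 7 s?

87 m

On each constant-a segment, Δv = aΔt and Δx = v₀Δt + ½aΔt²; chain segment to segment.
0–1 s: v starts 2 m/s; Δx = 2·1 + ½·-12·1² = -4 m; v ends -10 m/s.
1–7 s: v starts -10 m/s; Δx = -10·6 + ½·8·6² = 84 m; v ends 38 m/s.
x(7) = 7 + Σ Δx = 87 m.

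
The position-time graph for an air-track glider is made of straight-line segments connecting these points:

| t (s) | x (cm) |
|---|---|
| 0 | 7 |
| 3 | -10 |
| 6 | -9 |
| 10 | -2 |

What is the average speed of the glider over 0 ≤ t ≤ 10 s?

2.5 cm/s

Average speed = (total path length)/(elapsed time); on a piecewise-linear x-t graph the path length is Σ|Δx|.
0–3 s: |Δx| = |-10 − 7| = 17 cm
3–6 s: |Δx| = |-9 − -10| = 1 cm
6–10 s: |Δx| = |-2 − -9| = 7 cm
Total path = 25 cm; average speed = 25/10 = 2.5 cm/s.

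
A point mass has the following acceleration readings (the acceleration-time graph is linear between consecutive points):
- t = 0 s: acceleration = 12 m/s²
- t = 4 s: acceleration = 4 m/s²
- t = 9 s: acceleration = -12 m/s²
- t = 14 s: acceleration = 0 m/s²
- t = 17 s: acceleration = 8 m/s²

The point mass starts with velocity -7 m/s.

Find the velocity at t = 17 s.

Δv equals the area under the a-t graph; then v = v₀ + Δv.
0–4 s: ½(12 + 4)(4) = 32 m/s
4–9 s: ½(4 + -12)(5) = -20 m/s
9–14 s: ½(-12 + 0)(5) = -30 m/s
14–17 s: ½(0 + 8)(3) = 12 m/s
Δv = -6 m/s, so v(17) = -7 + (-6) = -13 m/s.

-13 m/s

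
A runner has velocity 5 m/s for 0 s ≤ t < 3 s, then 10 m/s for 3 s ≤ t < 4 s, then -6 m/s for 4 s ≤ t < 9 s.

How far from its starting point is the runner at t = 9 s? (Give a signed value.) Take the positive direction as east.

Net displacement equals the area under the velocity-time graph (areas below the axis count negative).
0–3 s: 5 × 3 = 15 m
3–4 s: 10 × 1 = 10 m
4–9 s: -6 × 5 = -30 m
Net displacement = -5 m

-5 m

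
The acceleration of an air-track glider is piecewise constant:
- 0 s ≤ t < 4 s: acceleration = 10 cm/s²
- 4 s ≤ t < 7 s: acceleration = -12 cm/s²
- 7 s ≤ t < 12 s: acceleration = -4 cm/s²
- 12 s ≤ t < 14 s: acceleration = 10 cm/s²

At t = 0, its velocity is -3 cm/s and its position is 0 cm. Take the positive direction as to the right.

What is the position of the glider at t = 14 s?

62 cm

On each constant-a segment, Δv = aΔt and Δx = v₀Δt + ½aΔt²; chain segment to segment.
0–4 s: v starts -3 cm/s; Δx = -3·4 + ½·10·4² = 68 cm; v ends 37 cm/s.
4–7 s: v starts 37 cm/s; Δx = 37·3 + ½·-12·3² = 57 cm; v ends 1 cm/s.
7–12 s: v starts 1 cm/s; Δx = 1·5 + ½·-4·5² = -45 cm; v ends -19 cm/s.
12–14 s: v starts -19 cm/s; Δx = -19·2 + ½·10·2² = -18 cm; v ends 1 cm/s.
x(14) = 0 + Σ Δx = 62 cm.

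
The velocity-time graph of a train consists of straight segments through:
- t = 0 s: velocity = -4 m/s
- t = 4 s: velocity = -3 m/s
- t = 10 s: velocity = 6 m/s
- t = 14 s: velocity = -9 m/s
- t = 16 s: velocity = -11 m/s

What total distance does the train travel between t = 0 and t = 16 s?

Total distance travelled is ∫|v| dt — sum the magnitudes of each area piece.
0–4 s: |½(-4 + -3)(4)| = 14 m
4–10 s: v = 0 at t = 6 s; triangle areas 3 + 12 = 15 m
10–14 s: v = 0 at t = 11.6 s; triangle areas 4.8 + 10.8 = 15.6 m
14–16 s: |½(-9 + -11)(2)| = 20 m
Total distance = 64.6 m

64.6 m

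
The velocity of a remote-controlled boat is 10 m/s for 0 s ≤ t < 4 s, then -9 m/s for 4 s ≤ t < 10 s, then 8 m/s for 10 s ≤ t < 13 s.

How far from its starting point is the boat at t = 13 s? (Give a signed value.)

10 m

Displacement is the signed area under the v-t curve.
0–4 s: 10 × 4 = 40 m
4–10 s: -9 × 6 = -54 m
10–13 s: 8 × 3 = 24 m
Net displacement = 10 m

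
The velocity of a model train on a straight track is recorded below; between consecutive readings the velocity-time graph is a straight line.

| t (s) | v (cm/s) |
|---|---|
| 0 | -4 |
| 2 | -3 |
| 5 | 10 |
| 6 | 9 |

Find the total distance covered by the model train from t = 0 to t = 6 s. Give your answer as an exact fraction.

Distance (not displacement) is the total path length: add the absolute areas under v-t.
0–2 s: |½(-4 + -3)(2)| = 7 cm
2–5 s: v = 0 at t = 35/13 s; triangle areas 27/26 + 150/13 = 327/26 cm
5–6 s: |½(10 + 9)(1)| = 9.5 cm
Total distance = 378/13 cm

378/13 cm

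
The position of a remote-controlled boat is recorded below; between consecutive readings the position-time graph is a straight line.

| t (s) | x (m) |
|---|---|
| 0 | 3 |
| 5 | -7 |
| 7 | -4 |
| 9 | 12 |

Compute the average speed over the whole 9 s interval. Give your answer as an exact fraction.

29/9 m/s

Average speed = (total path length)/(elapsed time); on a piecewise-linear x-t graph the path length is Σ|Δx|.
0–5 s: |Δx| = |-7 − 3| = 10 m
5–7 s: |Δx| = |-4 − -7| = 3 m
7–9 s: |Δx| = |12 − -4| = 16 m
Total path = 29 m; average speed = 29/9 = 29/9 m/s.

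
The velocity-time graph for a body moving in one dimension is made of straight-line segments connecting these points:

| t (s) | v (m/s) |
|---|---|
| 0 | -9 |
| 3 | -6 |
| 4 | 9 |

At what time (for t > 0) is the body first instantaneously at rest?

v changes sign on 3–4 s (from -6 to 9); the graph is linear there, so v = 0 at t = 3 + (6)·(4 − 3)/(9 − -6) = 3.4 s.

t = 3.4 s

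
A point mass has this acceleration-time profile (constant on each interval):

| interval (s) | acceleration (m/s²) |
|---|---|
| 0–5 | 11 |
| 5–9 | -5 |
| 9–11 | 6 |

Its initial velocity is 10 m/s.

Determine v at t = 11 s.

57 m/s

Δv equals the area under the a-t graph; then v = v₀ + Δv.
0–5 s: 11 × 5 = 55 m/s
5–9 s: -5 × 4 = -20 m/s
9–11 s: 6 × 2 = 12 m/s
Δv = 47 m/s, so v(11) = 10 + (47) = 57 m/s.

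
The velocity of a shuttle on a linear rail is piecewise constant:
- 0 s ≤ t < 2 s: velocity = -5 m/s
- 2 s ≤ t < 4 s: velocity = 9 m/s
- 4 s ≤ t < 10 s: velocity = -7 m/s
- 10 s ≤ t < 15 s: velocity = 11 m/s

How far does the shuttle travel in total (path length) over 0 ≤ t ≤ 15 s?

Distance (not displacement) is the total path length: add the absolute areas under v-t.
0–2 s: |-5| × 2 = 10 m
2–4 s: |9| × 2 = 18 m
4–10 s: |-7| × 6 = 42 m
10–15 s: |11| × 5 = 55 m
Total distance = 125 m

125 m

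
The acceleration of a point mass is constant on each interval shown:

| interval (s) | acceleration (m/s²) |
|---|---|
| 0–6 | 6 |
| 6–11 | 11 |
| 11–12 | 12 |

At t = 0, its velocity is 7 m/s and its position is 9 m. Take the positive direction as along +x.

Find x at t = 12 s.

615.5 m

On each constant-a segment, Δv = aΔt and Δx = v₀Δt + ½aΔt²; chain segment to segment.
0–6 s: v starts 7 m/s; Δx = 7·6 + ½·6·6² = 150 m; v ends 43 m/s.
6–11 s: v starts 43 m/s; Δx = 43·5 + ½·11·5² = 352.5 m; v ends 98 m/s.
11–12 s: v starts 98 m/s; Δx = 98·1 + ½·12·1² = 104 m; v ends 110 m/s.
x(12) = 9 + Σ Δx = 615.5 m.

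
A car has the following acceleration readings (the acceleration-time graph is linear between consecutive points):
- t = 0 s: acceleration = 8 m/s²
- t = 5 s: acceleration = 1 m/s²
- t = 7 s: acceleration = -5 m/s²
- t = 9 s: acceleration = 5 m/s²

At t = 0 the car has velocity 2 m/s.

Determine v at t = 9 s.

20.5 m/s

Δv equals the area under the a-t graph; then v = v₀ + Δv.
0–5 s: ½(8 + 1)(5) = 22.5 m/s
5–7 s: ½(1 + -5)(2) = -4 m/s
7–9 s: ½(-5 + 5)(2) = 0 m/s
Δv = 18.5 m/s, so v(9) = 2 + (18.5) = 20.5 m/s.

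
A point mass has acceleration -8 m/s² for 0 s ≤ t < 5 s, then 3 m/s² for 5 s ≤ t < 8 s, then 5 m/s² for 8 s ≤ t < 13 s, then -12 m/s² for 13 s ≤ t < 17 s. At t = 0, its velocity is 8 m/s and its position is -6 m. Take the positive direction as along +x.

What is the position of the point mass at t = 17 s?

-289 m

On each constant-a segment, Δv = aΔt and Δx = v₀Δt + ½aΔt²; chain segment to segment.
0–5 s: v starts 8 m/s; Δx = 8·5 + ½·-8·5² = -60 m; v ends -32 m/s.
5–8 s: v starts -32 m/s; Δx = -32·3 + ½·3·3² = -82.5 m; v ends -23 m/s.
8–13 s: v starts -23 m/s; Δx = -23·5 + ½·5·5² = -52.5 m; v ends 2 m/s.
13–17 s: v starts 2 m/s; Δx = 2·4 + ½·-12·4² = -88 m; v ends -46 m/s.
x(17) = -6 + Σ Δx = -289 m.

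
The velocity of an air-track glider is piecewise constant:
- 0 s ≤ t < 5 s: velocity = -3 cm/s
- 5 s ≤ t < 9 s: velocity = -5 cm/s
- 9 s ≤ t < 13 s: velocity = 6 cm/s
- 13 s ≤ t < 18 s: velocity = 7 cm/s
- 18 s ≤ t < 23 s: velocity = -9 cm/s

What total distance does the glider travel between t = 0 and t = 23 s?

Total distance travelled is ∫|v| dt — sum the magnitudes of each area piece.
0–5 s: |-3| × 5 = 15 cm
5–9 s: |-5| × 4 = 20 cm
9–13 s: |6| × 4 = 24 cm
13–18 s: |7| × 5 = 35 cm
18–23 s: |-9| × 5 = 45 cm
Total distance = 139 cm

139 cm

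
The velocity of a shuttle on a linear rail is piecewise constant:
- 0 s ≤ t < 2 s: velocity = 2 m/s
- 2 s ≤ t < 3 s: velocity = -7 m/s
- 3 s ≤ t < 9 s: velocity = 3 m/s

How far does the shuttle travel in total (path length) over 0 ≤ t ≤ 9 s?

Total distance travelled is ∫|v| dt — sum the magnitudes of each area piece.
0–2 s: |2| × 2 = 4 m
2–3 s: |-7| × 1 = 7 m
3–9 s: |3| × 6 = 18 m
Total distance = 29 m

29 m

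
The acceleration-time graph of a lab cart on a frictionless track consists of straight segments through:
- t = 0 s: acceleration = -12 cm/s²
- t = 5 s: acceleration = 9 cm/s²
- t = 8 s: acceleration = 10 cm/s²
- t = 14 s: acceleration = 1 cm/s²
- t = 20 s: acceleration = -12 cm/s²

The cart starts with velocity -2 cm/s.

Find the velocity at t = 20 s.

19 cm/s

Δv equals the area under the a-t graph; then v = v₀ + Δv.
0–5 s: ½(-12 + 9)(5) = -7.5 cm/s
5–8 s: ½(9 + 10)(3) = 28.5 cm/s
8–14 s: ½(10 + 1)(6) = 33 cm/s
14–20 s: ½(1 + -12)(6) = -33 cm/s
Δv = 21 cm/s, so v(20) = -2 + (21) = 19 cm/s.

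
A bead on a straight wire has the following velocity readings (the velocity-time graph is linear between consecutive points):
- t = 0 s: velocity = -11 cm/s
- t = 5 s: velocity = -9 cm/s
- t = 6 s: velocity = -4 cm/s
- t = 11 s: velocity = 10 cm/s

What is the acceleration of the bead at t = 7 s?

Acceleration is the slope of the v-t graph on 6–11 s: (10 − -4)/(11 − 6) = 2.8 cm/s².

2.8 cm/s²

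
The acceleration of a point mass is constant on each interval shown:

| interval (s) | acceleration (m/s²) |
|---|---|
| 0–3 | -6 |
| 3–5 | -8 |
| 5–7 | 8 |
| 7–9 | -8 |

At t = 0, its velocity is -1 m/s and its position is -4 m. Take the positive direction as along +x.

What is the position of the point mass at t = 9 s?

On each constant-a segment, Δv = aΔt and Δx = v₀Δt + ½aΔt²; chain segment to segment.
0–3 s: v starts -1 m/s; Δx = -1·3 + ½·-6·3² = -30 m; v ends -19 m/s.
3–5 s: v starts -19 m/s; Δx = -19·2 + ½·-8·2² = -54 m; v ends -35 m/s.
5–7 s: v starts -35 m/s; Δx = -35·2 + ½·8·2² = -54 m; v ends -19 m/s.
7–9 s: v starts -19 m/s; Δx = -19·2 + ½·-8·2² = -54 m; v ends -35 m/s.
x(9) = -4 + Σ Δx = -196 m.

-196 m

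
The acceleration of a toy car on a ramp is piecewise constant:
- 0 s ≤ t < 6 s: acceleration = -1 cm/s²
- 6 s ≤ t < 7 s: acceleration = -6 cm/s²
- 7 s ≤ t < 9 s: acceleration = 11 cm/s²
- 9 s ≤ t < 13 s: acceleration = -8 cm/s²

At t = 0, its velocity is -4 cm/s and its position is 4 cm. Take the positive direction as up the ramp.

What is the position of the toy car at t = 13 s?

-101 cm

On each constant-a segment, Δv = aΔt and Δx = v₀Δt + ½aΔt²; chain segment to segment.
0–6 s: v starts -4 cm/s; Δx = -4·6 + ½·-1·6² = -42 cm; v ends -10 cm/s.
6–7 s: v starts -10 cm/s; Δx = -10·1 + ½·-6·1² = -13 cm; v ends -16 cm/s.
7–9 s: v starts -16 cm/s; Δx = -16·2 + ½·11·2² = -10 cm; v ends 6 cm/s.
9–13 s: v starts 6 cm/s; Δx = 6·4 + ½·-8·4² = -40 cm; v ends -26 cm/s.
x(13) = 4 + Σ Δx = -101 cm.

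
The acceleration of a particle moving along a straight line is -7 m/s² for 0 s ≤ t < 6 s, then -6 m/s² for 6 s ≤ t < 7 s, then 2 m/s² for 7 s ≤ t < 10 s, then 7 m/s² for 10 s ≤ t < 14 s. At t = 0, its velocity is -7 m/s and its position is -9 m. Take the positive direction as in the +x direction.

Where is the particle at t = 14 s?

-525 m

On each constant-a segment, Δv = aΔt and Δx = v₀Δt + ½aΔt²; chain segment to segment.
0–6 s: v starts -7 m/s; Δx = -7·6 + ½·-7·6² = -168 m; v ends -49 m/s.
6–7 s: v starts -49 m/s; Δx = -49·1 + ½·-6·1² = -52 m; v ends -55 m/s.
7–10 s: v starts -55 m/s; Δx = -55·3 + ½·2·3² = -156 m; v ends -49 m/s.
10–14 s: v starts -49 m/s; Δx = -49·4 + ½·7·4² = -140 m; v ends -21 m/s.
x(14) = -9 + Σ Δx = -525 m.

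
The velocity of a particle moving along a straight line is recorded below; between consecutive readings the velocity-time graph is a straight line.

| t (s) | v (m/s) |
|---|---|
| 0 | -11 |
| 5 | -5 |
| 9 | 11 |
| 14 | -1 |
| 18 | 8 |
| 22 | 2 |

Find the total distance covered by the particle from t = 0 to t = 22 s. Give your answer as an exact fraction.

Total distance travelled is ∫|v| dt — sum the magnitudes of each area piece.
0–5 s: |½(-11 + -5)(5)| = 40 m
5–9 s: v = 0 at t = 6.25 s; triangle areas 3.125 + 15.125 = 18.25 m
9–14 s: v = 0 at t = 163/12 s; triangle areas 605/24 + 5/24 = 305/12 m
14–18 s: v = 0 at t = 130/9 s; triangle areas 2/9 + 128/9 = 130/9 m
18–22 s: |½(8 + 2)(4)| = 20 m
Total distance = 1063/9 m

1063/9 m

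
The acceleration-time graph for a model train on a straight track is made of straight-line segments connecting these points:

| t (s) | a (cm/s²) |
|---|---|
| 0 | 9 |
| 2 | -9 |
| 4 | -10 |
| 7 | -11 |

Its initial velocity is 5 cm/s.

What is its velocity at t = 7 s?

Δv equals the area under the a-t graph; then v = v₀ + Δv.
0–2 s: ½(9 + -9)(2) = 0 cm/s
2–4 s: ½(-9 + -10)(2) = -19 cm/s
4–7 s: ½(-10 + -11)(3) = -31.5 cm/s
Δv = -50.5 cm/s, so v(7) = 5 + (-50.5) = -45.5 cm/s.

-45.5 cm/s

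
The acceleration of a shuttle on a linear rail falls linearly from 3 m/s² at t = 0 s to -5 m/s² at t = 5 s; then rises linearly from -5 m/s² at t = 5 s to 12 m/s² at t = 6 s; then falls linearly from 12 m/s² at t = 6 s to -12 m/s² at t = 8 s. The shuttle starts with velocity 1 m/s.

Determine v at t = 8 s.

-0.5 m/s

Δv equals the area under the a-t graph; then v = v₀ + Δv.
0–5 s: ½(3 + -5)(5) = -5 m/s
5–6 s: ½(-5 + 12)(1) = 3.5 m/s
6–8 s: ½(12 + -12)(2) = 0 m/s
Δv = -1.5 m/s, so v(8) = 1 + (-1.5) = -0.5 m/s.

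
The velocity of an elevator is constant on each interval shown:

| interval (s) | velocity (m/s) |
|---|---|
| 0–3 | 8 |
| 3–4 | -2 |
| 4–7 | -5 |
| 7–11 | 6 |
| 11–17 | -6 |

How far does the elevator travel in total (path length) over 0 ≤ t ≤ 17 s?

101 m

Distance (not displacement) is the total path length: add the absolute areas under v-t.
0–3 s: |8| × 3 = 24 m
3–4 s: |-2| × 1 = 2 m
4–7 s: |-5| × 3 = 15 m
7–11 s: |6| × 4 = 24 m
11–17 s: |-6| × 6 = 36 m
Total distance = 101 m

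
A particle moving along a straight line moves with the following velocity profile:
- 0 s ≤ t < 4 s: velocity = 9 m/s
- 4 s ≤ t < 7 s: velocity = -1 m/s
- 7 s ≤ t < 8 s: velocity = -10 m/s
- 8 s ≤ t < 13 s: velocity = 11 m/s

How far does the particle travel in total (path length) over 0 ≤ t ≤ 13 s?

Distance (not displacement) is the total path length: add the absolute areas under v-t.
0–4 s: |9| × 4 = 36 m
4–7 s: |-1| × 3 = 3 m
7–8 s: |-10| × 1 = 10 m
8–13 s: |11| × 5 = 55 m
Total distance = 104 m

104 m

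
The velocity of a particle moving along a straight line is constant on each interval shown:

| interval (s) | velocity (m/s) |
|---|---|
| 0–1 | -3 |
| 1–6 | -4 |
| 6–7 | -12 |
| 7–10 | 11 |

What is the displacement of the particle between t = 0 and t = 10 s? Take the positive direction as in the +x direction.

-2 m

Displacement is the signed area under the v-t curve.
0–1 s: -3 × 1 = -3 m
1–6 s: -4 × 5 = -20 m
6–7 s: -12 × 1 = -12 m
7–10 s: 11 × 3 = 33 m
Net displacement = -2 m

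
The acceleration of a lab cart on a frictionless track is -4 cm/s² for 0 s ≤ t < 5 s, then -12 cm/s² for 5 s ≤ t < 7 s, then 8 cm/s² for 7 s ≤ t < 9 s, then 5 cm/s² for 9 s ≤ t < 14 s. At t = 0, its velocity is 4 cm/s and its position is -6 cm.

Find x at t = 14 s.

On each constant-a segment, Δv = aΔt and Δx = v₀Δt + ½aΔt²; chain segment to segment.
0–5 s: v starts 4 cm/s; Δx = 4·5 + ½·-4·5² = -30 cm; v ends -16 cm/s.
5–7 s: v starts -16 cm/s; Δx = -16·2 + ½·-12·2² = -56 cm; v ends -40 cm/s.
7–9 s: v starts -40 cm/s; Δx = -40·2 + ½·8·2² = -64 cm; v ends -24 cm/s.
9–14 s: v starts -24 cm/s; Δx = -24·5 + ½·5·5² = -57.5 cm; v ends 1 cm/s.
x(14) = -6 + Σ Δx = -213.5 cm.

-213.5 cm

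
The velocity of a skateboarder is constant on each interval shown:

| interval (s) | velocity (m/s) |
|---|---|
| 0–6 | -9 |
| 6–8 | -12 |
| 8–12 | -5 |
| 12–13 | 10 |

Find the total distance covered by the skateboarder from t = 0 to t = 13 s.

Total distance travelled is ∫|v| dt — sum the magnitudes of each area piece.
0–6 s: |-9| × 6 = 54 m
6–8 s: |-12| × 2 = 24 m
8–12 s: |-5| × 4 = 20 m
12–13 s: |10| × 1 = 10 m
Total distance = 108 m

108 m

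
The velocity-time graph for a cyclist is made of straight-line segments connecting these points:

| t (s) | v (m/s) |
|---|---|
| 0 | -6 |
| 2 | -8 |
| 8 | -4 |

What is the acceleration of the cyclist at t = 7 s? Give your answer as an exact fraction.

2/3 m/s²

Acceleration is the slope of the v-t graph on 2–8 s: (-4 − -8)/(8 − 2) = 2/3 m/s².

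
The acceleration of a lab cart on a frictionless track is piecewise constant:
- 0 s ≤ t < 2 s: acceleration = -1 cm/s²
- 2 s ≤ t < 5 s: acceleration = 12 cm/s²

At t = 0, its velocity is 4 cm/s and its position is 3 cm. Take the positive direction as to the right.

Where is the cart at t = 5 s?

69 cm

On each constant-a segment, Δv = aΔt and Δx = v₀Δt + ½aΔt²; chain segment to segment.
0–2 s: v starts 4 cm/s; Δx = 4·2 + ½·-1·2² = 6 cm; v ends 2 cm/s.
2–5 s: v starts 2 cm/s; Δx = 2·3 + ½·12·3² = 60 cm; v ends 38 cm/s.
x(5) = 3 + Σ Δx = 69 cm.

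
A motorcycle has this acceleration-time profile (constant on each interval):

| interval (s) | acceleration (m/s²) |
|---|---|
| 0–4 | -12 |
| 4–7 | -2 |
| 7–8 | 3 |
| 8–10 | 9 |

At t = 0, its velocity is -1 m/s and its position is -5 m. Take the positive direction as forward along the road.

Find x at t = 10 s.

-400.5 m

On each constant-a segment, Δv = aΔt and Δx = v₀Δt + ½aΔt²; chain segment to segment.
0–4 s: v starts -1 m/s; Δx = -1·4 + ½·-12·4² = -100 m; v ends -49 m/s.
4–7 s: v starts -49 m/s; Δx = -49·3 + ½·-2·3² = -156 m; v ends -55 m/s.
7–8 s: v starts -55 m/s; Δx = -55·1 + ½·3·1² = -53.5 m; v ends -52 m/s.
8–10 s: v starts -52 m/s; Δx = -52·2 + ½·9·2² = -86 m; v ends -34 m/s.
x(10) = -5 + Σ Δx = -400.5 m.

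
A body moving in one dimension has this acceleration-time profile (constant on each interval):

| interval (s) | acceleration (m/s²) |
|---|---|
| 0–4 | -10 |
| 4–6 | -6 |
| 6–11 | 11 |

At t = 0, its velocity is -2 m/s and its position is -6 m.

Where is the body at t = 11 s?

On each constant-a segment, Δv = aΔt and Δx = v₀Δt + ½aΔt²; chain segment to segment.
0–4 s: v starts -2 m/s; Δx = -2·4 + ½·-10·4² = -88 m; v ends -42 m/s.
4–6 s: v starts -42 m/s; Δx = -42·2 + ½·-6·2² = -96 m; v ends -54 m/s.
6–11 s: v starts -54 m/s; Δx = -54·5 + ½·11·5² = -132.5 m; v ends 1 m/s.
x(11) = -6 + Σ Δx = -322.5 m.

-322.5 m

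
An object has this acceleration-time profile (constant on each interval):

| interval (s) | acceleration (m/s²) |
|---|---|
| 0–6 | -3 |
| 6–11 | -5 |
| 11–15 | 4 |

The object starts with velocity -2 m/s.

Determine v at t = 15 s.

-29 m/s

Δv equals the area under the a-t graph; then v = v₀ + Δv.
0–6 s: -3 × 6 = -18 m/s
6–11 s: -5 × 5 = -25 m/s
11–15 s: 4 × 4 = 16 m/s
Δv = -27 m/s, so v(15) = -2 + (-27) = -29 m/s.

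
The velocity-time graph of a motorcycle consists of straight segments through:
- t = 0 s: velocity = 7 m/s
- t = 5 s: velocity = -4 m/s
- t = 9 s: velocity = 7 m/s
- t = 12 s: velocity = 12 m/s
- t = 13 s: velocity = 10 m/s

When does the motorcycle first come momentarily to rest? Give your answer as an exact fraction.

v changes sign on 0–5 s (from 7 to -4); the graph is linear there, so v = 0 at t = 0 + (-7)·(5 − 0)/(-4 − 7) = 35/11 s.

t = 35/11 s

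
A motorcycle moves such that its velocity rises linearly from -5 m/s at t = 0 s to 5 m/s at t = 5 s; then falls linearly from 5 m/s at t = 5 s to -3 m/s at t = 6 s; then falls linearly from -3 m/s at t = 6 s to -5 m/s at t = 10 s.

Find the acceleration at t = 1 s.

2 m/s²

Acceleration is the slope of the v-t graph on 0–5 s: (5 − -5)/(5 − 0) = 2 m/s².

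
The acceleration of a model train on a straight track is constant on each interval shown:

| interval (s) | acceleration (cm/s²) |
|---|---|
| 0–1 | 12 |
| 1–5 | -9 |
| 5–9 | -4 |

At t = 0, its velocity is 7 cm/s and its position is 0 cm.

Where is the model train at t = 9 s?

-83 cm

On each constant-a segment, Δv = aΔt and Δx = v₀Δt + ½aΔt²; chain segment to segment.
0–1 s: v starts 7 cm/s; Δx = 7·1 + ½·12·1² = 13 cm; v ends 19 cm/s.
1–5 s: v starts 19 cm/s; Δx = 19·4 + ½·-9·4² = 4 cm; v ends -17 cm/s.
5–9 s: v starts -17 cm/s; Δx = -17·4 + ½·-4·4² = -100 cm; v ends -33 cm/s.
x(9) = 0 + Σ Δx = -83 cm.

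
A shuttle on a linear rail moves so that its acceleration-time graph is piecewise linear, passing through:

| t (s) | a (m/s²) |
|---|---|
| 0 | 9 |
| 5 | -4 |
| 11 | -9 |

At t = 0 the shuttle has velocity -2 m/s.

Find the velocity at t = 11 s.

-28.5 m/s

Δv equals the area under the a-t graph; then v = v₀ + Δv.
0–5 s: ½(9 + -4)(5) = 12.5 m/s
5–11 s: ½(-4 + -9)(6) = -39 m/s
Δv = -26.5 m/s, so v(11) = -2 + (-26.5) = -28.5 m/s.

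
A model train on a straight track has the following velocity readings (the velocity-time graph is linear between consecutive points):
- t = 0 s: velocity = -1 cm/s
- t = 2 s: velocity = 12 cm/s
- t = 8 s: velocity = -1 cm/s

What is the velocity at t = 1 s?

5.5 cm/s

On 0–2 s the graph is linear from -1 to 12 cm/s: v(1) = -1 + (12 − -1)·(1 − 0)/(2 − 0) = 5.5 cm/s.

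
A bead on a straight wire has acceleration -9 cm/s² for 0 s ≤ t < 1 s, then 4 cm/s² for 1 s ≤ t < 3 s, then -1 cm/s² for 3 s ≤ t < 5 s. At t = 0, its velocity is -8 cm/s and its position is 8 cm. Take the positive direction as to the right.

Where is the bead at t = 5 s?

On each constant-a segment, Δv = aΔt and Δx = v₀Δt + ½aΔt²; chain segment to segment.
0–1 s: v starts -8 cm/s; Δx = -8·1 + ½·-9·1² = -12.5 cm; v ends -17 cm/s.
1–3 s: v starts -17 cm/s; Δx = -17·2 + ½·4·2² = -26 cm; v ends -9 cm/s.
3–5 s: v starts -9 cm/s; Δx = -9·2 + ½·-1·2² = -20 cm; v ends -11 cm/s.
x(5) = 8 + Σ Δx = -50.5 cm.

-50.5 cm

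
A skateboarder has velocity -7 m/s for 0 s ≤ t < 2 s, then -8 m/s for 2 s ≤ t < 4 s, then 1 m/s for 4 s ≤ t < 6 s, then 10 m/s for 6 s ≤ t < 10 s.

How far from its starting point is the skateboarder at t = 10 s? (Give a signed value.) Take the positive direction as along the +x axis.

12 m

Displacement is the signed area under the v-t curve.
0–2 s: -7 × 2 = -14 m
2–4 s: -8 × 2 = -16 m
4–6 s: 1 × 2 = 2 m
6–10 s: 10 × 4 = 40 m
Net displacement = 12 m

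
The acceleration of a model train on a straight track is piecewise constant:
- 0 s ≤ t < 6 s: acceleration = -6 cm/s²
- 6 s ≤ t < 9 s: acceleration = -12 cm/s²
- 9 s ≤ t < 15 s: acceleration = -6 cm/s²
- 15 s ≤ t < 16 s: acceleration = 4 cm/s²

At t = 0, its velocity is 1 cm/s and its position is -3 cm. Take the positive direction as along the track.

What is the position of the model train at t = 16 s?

On each constant-a segment, Δv = aΔt and Δx = v₀Δt + ½aΔt²; chain segment to segment.
0–6 s: v starts 1 cm/s; Δx = 1·6 + ½·-6·6² = -102 cm; v ends -35 cm/s.
6–9 s: v starts -35 cm/s; Δx = -35·3 + ½·-12·3² = -159 cm; v ends -71 cm/s.
9–15 s: v starts -71 cm/s; Δx = -71·6 + ½·-6·6² = -534 cm; v ends -107 cm/s.
15–16 s: v starts -107 cm/s; Δx = -107·1 + ½·4·1² = -105 cm; v ends -103 cm/s.
x(16) = -3 + Σ Δx = -903 cm.

-903 cm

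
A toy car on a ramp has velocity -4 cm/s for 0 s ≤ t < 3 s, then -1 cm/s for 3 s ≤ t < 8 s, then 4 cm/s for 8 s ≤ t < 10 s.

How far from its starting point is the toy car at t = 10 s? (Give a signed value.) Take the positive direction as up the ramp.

Net displacement equals the area under the velocity-time graph (areas below the axis count negative).
0–3 s: -4 × 3 = -12 cm
3–8 s: -1 × 5 = -5 cm
8–10 s: 4 × 2 = 8 cm
Net displacement = -9 cm

-9 cm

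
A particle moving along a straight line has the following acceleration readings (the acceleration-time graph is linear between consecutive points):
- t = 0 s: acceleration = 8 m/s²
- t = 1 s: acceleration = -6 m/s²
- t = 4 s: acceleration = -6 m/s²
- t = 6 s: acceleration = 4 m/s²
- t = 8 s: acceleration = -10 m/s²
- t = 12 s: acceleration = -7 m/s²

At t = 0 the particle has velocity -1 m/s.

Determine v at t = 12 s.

Δv equals the area under the a-t graph; then v = v₀ + Δv.
0–1 s: ½(8 + -6)(1) = 1 m/s
1–4 s: -6 × 3 = -18 m/s
4–6 s: ½(-6 + 4)(2) = -2 m/s
6–8 s: ½(4 + -10)(2) = -6 m/s
8–12 s: ½(-10 + -7)(4) = -34 m/s
Δv = -59 m/s, so v(12) = -1 + (-59) = -60 m/s.

-60 m/s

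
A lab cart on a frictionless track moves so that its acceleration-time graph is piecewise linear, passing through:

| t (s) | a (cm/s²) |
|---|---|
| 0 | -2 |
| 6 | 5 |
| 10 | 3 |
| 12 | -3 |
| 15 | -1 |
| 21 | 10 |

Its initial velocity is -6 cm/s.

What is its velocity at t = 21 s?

Δv equals the area under the a-t graph; then v = v₀ + Δv.
0–6 s: ½(-2 + 5)(6) = 9 cm/s
6–10 s: ½(5 + 3)(4) = 16 cm/s
10–12 s: ½(3 + -3)(2) = 0 cm/s
12–15 s: ½(-3 + -1)(3) = -6 cm/s
15–21 s: ½(-1 + 10)(6) = 27 cm/s
Δv = 46 cm/s, so v(21) = -6 + (46) = 40 cm/s.

40 cm/s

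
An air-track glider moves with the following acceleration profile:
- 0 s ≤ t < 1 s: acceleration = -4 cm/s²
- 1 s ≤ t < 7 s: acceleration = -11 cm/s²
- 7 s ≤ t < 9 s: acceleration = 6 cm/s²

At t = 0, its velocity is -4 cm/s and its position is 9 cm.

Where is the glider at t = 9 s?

-379 cm

On each constant-a segment, Δv = aΔt and Δx = v₀Δt + ½aΔt²; chain segment to segment.
0–1 s: v starts -4 cm/s; Δx = -4·1 + ½·-4·1² = -6 cm; v ends -8 cm/s.
1–7 s: v starts -8 cm/s; Δx = -8·6 + ½·-11·6² = -246 cm; v ends -74 cm/s.
7–9 s: v starts -74 cm/s; Δx = -74·2 + ½·6·2² = -136 cm; v ends -62 cm/s.
x(9) = 9 + Σ Δx = -379 cm.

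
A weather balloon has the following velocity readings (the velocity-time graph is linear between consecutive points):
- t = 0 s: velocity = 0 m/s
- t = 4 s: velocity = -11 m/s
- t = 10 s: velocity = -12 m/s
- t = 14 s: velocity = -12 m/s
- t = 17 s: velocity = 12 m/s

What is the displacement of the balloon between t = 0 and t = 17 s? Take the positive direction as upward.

Displacement is the signed area under the v-t curve.
0–4 s: ½(0 + -11)(4) = -22 m
4–10 s: ½(-11 + -12)(6) = -69 m
10–14 s: -12 × 4 = -48 m
14–17 s: ½(-12 + 12)(3) = 0 m
Net displacement = -139 m

-139 m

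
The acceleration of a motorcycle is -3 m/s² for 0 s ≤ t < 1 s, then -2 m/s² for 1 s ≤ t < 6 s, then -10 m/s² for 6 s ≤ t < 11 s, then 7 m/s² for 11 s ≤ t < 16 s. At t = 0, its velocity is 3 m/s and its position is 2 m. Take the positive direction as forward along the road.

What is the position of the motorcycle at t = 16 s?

-409 m

On each constant-a segment, Δv = aΔt and Δx = v₀Δt + ½aΔt²; chain segment to segment.
0–1 s: v starts 3 m/s; Δx = 3·1 + ½·-3·1² = 1.5 m; v ends 0 m/s.
1–6 s: v starts 0 m/s; Δx = 0·5 + ½·-2·5² = -25 m; v ends -10 m/s.
6–11 s: v starts -10 m/s; Δx = -10·5 + ½·-10·5² = -175 m; v ends -60 m/s.
11–16 s: v starts -60 m/s; Δx = -60·5 + ½·7·5² = -212.5 m; v ends -25 m/s.
x(16) = 2 + Σ Δx = -409 m.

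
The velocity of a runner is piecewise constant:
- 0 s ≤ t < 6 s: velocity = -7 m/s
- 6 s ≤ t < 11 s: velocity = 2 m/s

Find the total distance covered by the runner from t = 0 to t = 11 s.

52 m

Distance (not displacement) is the total path length: add the absolute areas under v-t.
0–6 s: |-7| × 6 = 42 m
6–11 s: |2| × 5 = 10 m
Total distance = 52 m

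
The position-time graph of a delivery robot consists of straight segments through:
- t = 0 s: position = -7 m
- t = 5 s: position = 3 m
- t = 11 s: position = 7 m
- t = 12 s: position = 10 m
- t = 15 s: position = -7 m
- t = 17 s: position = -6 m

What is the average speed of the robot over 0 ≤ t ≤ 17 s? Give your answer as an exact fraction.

Average speed = (total path length)/(elapsed time); on a piecewise-linear x-t graph the path length is Σ|Δx|.
0–5 s: |Δx| = |3 − -7| = 10 m
5–11 s: |Δx| = |7 − 3| = 4 m
11–12 s: |Δx| = |10 − 7| = 3 m
12–15 s: |Δx| = |-7 − 10| = 17 m
15–17 s: |Δx| = |-6 − -7| = 1 m
Total path = 35 m; average speed = 35/17 = 35/17 m/s.

35/17 m/s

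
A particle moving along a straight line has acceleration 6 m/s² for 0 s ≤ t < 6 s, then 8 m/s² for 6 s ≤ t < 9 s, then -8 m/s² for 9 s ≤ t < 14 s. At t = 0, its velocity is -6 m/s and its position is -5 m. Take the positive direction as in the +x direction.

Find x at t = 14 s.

On each constant-a segment, Δv = aΔt and Δx = v₀Δt + ½aΔt²; chain segment to segment.
0–6 s: v starts -6 m/s; Δx = -6·6 + ½·6·6² = 72 m; v ends 30 m/s.
6–9 s: v starts 30 m/s; Δx = 30·3 + ½·8·3² = 126 m; v ends 54 m/s.
9–14 s: v starts 54 m/s; Δx = 54·5 + ½·-8·5² = 170 m; v ends 14 m/s.
x(14) = -5 + Σ Δx = 363 m.

363 m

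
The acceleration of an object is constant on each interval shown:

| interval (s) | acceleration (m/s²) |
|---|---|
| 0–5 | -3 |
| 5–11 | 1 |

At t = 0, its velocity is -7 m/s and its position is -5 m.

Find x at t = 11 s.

On each constant-a segment, Δv = aΔt and Δx = v₀Δt + ½aΔt²; chain segment to segment.
0–5 s: v starts -7 m/s; Δx = -7·5 + ½·-3·5² = -72.5 m; v ends -22 m/s.
5–11 s: v starts -22 m/s; Δx = -22·6 + ½·1·6² = -114 m; v ends -16 m/s.
x(11) = -5 + Σ Δx = -191.5 m.

-191.5 m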